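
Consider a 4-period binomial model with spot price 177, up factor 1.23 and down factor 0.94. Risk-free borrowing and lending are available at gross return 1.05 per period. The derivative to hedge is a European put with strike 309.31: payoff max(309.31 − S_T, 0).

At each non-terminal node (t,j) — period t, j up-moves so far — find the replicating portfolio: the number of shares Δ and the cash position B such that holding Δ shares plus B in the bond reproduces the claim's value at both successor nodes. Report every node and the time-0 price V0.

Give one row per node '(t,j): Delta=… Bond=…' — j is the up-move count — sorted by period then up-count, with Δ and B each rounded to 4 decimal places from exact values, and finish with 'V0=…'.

Risk-neutral probability p* = (R−d)/(u−d) = (1.05−0.94)/(1.23−0.94) = 0.3793.
Terminal payoffs: V(4,0)=171.1174, V(4,1)=128.4836, V(4,2)=72.6967, V(4,3)=0.0000, V(4,4)=0.0000
  t=3,j=0: stock 147.0134 → up 180.8264 (V=128.4836), down 138.1926 (V=171.1174). Price 147.5676; hedge Δ=-1.0000, bond B=294.5810.
  t=3,j=1: stock 192.3686 → up 236.6133 (V=72.6967), down 180.8264 (V=128.4836). Price 102.2124; hedge Δ=-1.0000, bond B=294.5810.
  t=3,j=2: stock 251.7163 → up 309.6111 (V=0.0000), down 236.6133 (V=72.6967). Price 42.9734; hedge Δ=-0.9959, bond B=293.6516.
  t=3,j=3: stock 329.3735 → up 405.1294 (V=0.0000), down 309.6111 (V=0.0000). Price 0.0000; hedge Δ=0.0000, bond B=0.0000.
  t=2,j=0: stock 156.3972 → up 192.3686 (V=102.2124), down 147.0134 (V=147.5676). Price 124.1561; hedge Δ=-1.0000, bond B=280.5533.
  t=2,j=1: stock 204.6474 → up 251.7163 (V=42.9734), down 192.3686 (V=102.2124). Price 75.9452; hedge Δ=-0.9982, bond B=280.2176.
  t=2,j=2: stock 267.7833 → up 329.3735 (V=0.0000), down 251.7163 (V=42.9734). Price 25.4030; hedge Δ=-0.5534, bond B=173.5872.
  t=1,j=0: stock 166.3800 → up 204.6474 (V=75.9452), down 156.3972 (V=124.1561). Price 100.8278; hedge Δ=-0.9992, bond B=267.0723.
  t=1,j=1: stock 217.7100 → up 267.7833 (V=25.4030), down 204.6474 (V=75.9452). Price 54.0705; hedge Δ=-0.8005, bond B=228.3539.
  t=0,j=0: stock 177.0000 → up 217.7100 (V=54.0705), down 166.3800 (V=100.8278). Price 79.1355; hedge Δ=-0.9109, bond B=240.3676.
Root portfolio cost Δ·177+B reproduces V0=79.1355.

(0,0): Delta=-0.9109 Bond=240.3676
(1,0): Delta=-0.9992 Bond=267.0723
(1,1): Delta=-0.8005 Bond=228.3539
(2,0): Delta=-1.0000 Bond=280.5533
(2,1): Delta=-0.9982 Bond=280.2176
(2,2): Delta=-0.5534 Bond=173.5872
(3,0): Delta=-1.0000 Bond=294.5810
(3,1): Delta=-1.0000 Bond=294.5810
(3,2): Delta=-0.9959 Bond=293.6516
(3,3): Delta=0.0000 Bond=0.0000
V0=79.1355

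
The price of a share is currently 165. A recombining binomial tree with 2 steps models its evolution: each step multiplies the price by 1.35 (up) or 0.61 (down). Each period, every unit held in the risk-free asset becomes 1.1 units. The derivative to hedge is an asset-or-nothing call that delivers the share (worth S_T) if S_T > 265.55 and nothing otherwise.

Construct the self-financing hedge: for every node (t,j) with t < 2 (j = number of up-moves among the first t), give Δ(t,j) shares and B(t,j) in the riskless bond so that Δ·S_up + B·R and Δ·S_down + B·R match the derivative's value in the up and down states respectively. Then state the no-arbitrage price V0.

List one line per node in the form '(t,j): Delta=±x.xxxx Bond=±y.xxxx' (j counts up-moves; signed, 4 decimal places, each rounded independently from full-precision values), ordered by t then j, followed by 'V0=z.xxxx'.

Under the risk-neutral measure, an up-move has probability p* = (R−d)/(u−d) = 0.6622 and values discount at R = 1.1.
Terminal values V(2,·): V(2,0)=0.0000, V(2,1)=0.0000, V(2,2)=300.7125
Node (1,0) S=100.6500: V=(p*·0.0000+(1−p*)·0.0000)/1.1=0.0000; Δ=(0.0000−0.0000)/(135.8775−61.3965)=0.0000; B=V−Δ·S=0.0000
Node (1,1) S=222.7500: V=(p*·300.7125+(1−p*)·0.0000)/1.1=181.0186; Δ=(300.7125−0.0000)/(300.7125−135.8775)=1.8243; B=V−Δ·S=-225.3497
Node (0,0) S=165.0000: V=(p*·181.0186+(1−p*)·0.0000)/1.1=108.9670; Δ=(181.0186−0.0000)/(222.7500−100.6500)=1.4825; B=V−Δ·S=-135.6527
The time-0 hedge costs 108.9670, which is the no-arbitrage price.

(0,0): Delta=1.4825 Bond=-135.6527
(1,0): Delta=0.0000 Bond=0.0000
(1,1): Delta=1.8243 Bond=-225.3497
V0=108.9670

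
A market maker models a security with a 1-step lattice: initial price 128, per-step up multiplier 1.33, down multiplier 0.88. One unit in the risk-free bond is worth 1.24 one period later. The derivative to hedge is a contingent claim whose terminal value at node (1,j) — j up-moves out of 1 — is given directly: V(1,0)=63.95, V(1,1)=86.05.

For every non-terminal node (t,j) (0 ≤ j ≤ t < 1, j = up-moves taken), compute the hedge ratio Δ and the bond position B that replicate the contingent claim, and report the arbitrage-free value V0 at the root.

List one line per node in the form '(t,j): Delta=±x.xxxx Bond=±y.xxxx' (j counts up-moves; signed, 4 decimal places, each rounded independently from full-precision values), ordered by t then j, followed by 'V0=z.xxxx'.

The replicating-portfolio and risk-neutral prices coincide; use p* = (1.24−0.88)/(1.33−0.88) = 0.8000 for the latter.
At expiry t=1: V(1,0)=63.9500, V(1,1)=86.0500
  t=0,j=0: stock 128.0000 → up 170.2400 (V=86.0500), down 112.6400 (V=63.9500). Price 65.8306; hedge Δ=0.3837, bond B=16.7195.
Each (Δ,B) replicates both successor values, so the strategy is self-financing and V0 is arbitrage-free.

(0,0): Delta=0.3837 Bond=16.7195
V0=65.8306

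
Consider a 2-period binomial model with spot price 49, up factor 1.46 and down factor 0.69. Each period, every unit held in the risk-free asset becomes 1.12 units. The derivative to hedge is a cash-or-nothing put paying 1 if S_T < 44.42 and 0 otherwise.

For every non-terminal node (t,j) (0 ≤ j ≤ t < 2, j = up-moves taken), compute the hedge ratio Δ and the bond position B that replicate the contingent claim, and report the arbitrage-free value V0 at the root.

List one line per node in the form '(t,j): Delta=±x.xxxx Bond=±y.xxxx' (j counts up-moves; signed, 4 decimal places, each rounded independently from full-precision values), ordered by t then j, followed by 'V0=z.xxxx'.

(0,0): Delta=-0.0104 Bond=0.6674
(1,0): Delta=-0.0384 Bond=1.6929
(1,1): Delta=0.0000 Bond=0.0000
V0=0.1554

Risk-neutral probability p* = (R−d)/(u−d) = (1.12−0.69)/(1.46−0.69) = 0.5584.
At expiry t=2: V(2,0)=1.0000, V(2,1)=0.0000, V(2,2)=0.0000
Node (1,0) S=33.8100: V=(p*·0.0000+(1−p*)·1.0000)/1.12=0.3942; Δ=(0.0000−1.0000)/(49.3626−23.3289)=-0.0384; B=V−Δ·S=1.6929
Node (1,1) S=71.5400: V=(p*·0.0000+(1−p*)·0.0000)/1.12=0.0000; Δ=(0.0000−0.0000)/(104.4484−49.3626)=0.0000; B=V−Δ·S=0.0000
Node (0,0) S=49.0000: V=(p*·0.0000+(1−p*)·0.3942)/1.12=0.1554; Δ=(0.0000−0.3942)/(71.5400−33.8100)=-0.0104; B=V−Δ·S=0.6674
The time-0 hedge costs 0.1554, which is the no-arbitrage price.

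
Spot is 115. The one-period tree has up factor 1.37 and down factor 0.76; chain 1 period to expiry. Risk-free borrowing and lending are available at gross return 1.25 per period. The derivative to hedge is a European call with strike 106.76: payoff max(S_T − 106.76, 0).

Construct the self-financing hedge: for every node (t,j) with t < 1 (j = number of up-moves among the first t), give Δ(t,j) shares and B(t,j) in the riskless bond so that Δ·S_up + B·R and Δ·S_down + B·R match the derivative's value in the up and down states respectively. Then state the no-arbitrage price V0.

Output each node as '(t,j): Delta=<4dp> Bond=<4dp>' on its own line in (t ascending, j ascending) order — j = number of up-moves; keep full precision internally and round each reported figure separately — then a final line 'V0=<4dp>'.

Risk-neutral probability p* = (R−d)/(u−d) = (1.25−0.76)/(1.37−0.76) = 0.8033.
Payoff layer (t=1): V(1,0)=0.0000, V(1,1)=50.7900
Node (0,0) S=115.0000: V=(p*·50.7900+(1−p*)·0.0000)/1.25=32.6388; Δ=(50.7900−0.0000)/(157.5500−87.4000)=0.7240; B=V−Δ·S=-50.6235
Self-financing check: at every node Δ·S+B equals the discounted successor values.

(0,0): Delta=0.7240 Bond=-50.6235
V0=32.6388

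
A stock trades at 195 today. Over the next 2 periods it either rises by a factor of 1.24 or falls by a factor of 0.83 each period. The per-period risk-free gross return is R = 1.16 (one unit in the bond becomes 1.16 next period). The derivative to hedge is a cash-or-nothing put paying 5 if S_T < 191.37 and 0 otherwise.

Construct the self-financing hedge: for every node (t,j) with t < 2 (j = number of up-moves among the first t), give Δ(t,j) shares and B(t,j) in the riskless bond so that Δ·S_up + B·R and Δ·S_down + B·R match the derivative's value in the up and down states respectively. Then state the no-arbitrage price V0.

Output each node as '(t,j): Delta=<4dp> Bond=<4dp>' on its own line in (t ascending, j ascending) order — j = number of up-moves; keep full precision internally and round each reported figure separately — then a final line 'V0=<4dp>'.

The replicating-portfolio and risk-neutral prices coincide; use p* = (1.16−0.83)/(1.24−0.83) = 0.8049 for the latter.
Payoff layer (t=2): V(2,0)=5.0000, V(2,1)=0.0000, V(2,2)=0.0000
(1,0): S=161.8500. Δ = (V_up−V_dn)/(S_up−S_dn) = (0.0000−5.0000)/(200.6940−134.3355) = -0.0753. V = [p*·0.0000 + (1−p*)·5.0000]/1.16 = 0.8410. B = V − Δ·S = 13.0362.
(1,1): S=241.8000. Δ = (V_up−V_dn)/(S_up−S_dn) = (0.0000−0.0000)/(299.8320−200.6940) = 0.0000. V = [p*·0.0000 + (1−p*)·0.0000]/1.16 = 0.0000. B = V − Δ·S = 0.0000.
(0,0): S=195.0000. Δ = (V_up−V_dn)/(S_up−S_dn) = (0.0000−0.8410)/(241.8000−161.8500) = -0.0105. V = [p*·0.0000 + (1−p*)·0.8410]/1.16 = 0.1415. B = V − Δ·S = 2.1928.
The time-0 hedge costs 0.1415, which is the no-arbitrage price.

(0,0): Delta=-0.0105 Bond=2.1928
(1,0): Delta=-0.0753 Bond=13.0362
(1,1): Delta=0.0000 Bond=0.0000
V0=0.1415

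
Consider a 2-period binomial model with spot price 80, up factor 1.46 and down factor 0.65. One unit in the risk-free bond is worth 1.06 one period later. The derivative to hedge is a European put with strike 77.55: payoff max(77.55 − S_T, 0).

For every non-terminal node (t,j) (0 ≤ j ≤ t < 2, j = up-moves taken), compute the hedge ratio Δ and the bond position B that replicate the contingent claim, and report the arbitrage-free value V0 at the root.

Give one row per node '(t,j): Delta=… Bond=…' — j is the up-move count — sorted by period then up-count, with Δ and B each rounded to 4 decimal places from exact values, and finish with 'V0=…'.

Under the risk-neutral measure, an up-move has probability p* = (R−d)/(u−d) = 0.5062 and values discount at R = 1.06.
Terminal payoffs: V(2,0)=43.7500, V(2,1)=1.6300, V(2,2)=0.0000
  t=1,j=0: stock 52.0000 → up 75.9200 (V=1.6300), down 33.8000 (V=43.7500). Price 21.1604; hedge Δ=-1.0000, bond B=73.1604.
  t=1,j=1: stock 116.8000 → up 170.5280 (V=0.0000), down 75.9200 (V=1.6300). Price 0.7594; hedge Δ=-0.0172, bond B=2.7717.
  t=0,j=0: stock 80.0000 → up 116.8000 (V=0.7594), down 52.0000 (V=21.1604). Price 10.2207; hedge Δ=-0.3148, bond B=35.4071.
Root portfolio cost Δ·80+B reproduces V0=10.2207.

(0,0): Delta=-0.3148 Bond=35.4071
(1,0): Delta=-1.0000 Bond=73.1604
(1,1): Delta=-0.0172 Bond=2.7717
V0=10.2207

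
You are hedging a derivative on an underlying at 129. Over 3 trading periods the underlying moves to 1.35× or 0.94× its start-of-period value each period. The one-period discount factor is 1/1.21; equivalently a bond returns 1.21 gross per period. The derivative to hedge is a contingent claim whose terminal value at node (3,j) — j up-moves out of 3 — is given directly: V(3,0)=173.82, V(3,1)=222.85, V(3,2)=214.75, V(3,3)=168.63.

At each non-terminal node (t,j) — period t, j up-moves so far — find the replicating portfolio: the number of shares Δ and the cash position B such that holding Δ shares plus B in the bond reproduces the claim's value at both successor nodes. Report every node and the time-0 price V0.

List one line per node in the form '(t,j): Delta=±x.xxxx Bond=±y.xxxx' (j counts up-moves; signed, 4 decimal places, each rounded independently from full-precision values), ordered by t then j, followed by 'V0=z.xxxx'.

Under the risk-neutral measure, an up-move has probability p* = (R−d)/(u−d) = 0.6585 and values discount at R = 1.21.
Terminal values V(3,·): V(3,0)=173.8200, V(3,1)=222.8500, V(3,2)=214.7500, V(3,3)=168.6300
  t=2,j=0: stock 113.9844 → up 153.8789 (V=222.8500), down 107.1453 (V=173.8200). Price 170.3372; hedge Δ=1.0491, bond B=50.7519.
  t=2,j=1: stock 163.7010 → up 220.9964 (V=214.7500), down 153.8789 (V=222.8500). Price 179.7652; hedge Δ=-0.1207, bond B=199.5213.
  t=2,j=2: stock 235.1025 → up 317.3884 (V=168.6300), down 220.9964 (V=214.7500). Price 152.3788; hedge Δ=-0.4785, bond B=264.8666.
  t=1,j=0: stock 121.2600 → up 163.7010 (V=179.7652), down 113.9844 (V=170.3372). Price 145.9057; hedge Δ=0.1896, bond B=122.9107.
  t=1,j=1: stock 174.1500 → up 235.1025 (V=152.3788), down 163.7010 (V=179.7652). Price 133.6613; hedge Δ=-0.3836, bond B=200.4575.
  t=0,j=0: stock 129.0000 → up 174.1500 (V=133.6613), down 121.2600 (V=145.9057). Price 113.9193; hedge Δ=-0.2315, bond B=143.7835.
Root portfolio cost Δ·129+B reproduces V0=113.9193.

(0,0): Delta=-0.2315 Bond=143.7835
(1,0): Delta=0.1896 Bond=122.9107
(1,1): Delta=-0.3836 Bond=200.4575
(2,0): Delta=1.0491 Bond=50.7519
(2,1): Delta=-0.1207 Bond=199.5213
(2,2): Delta=-0.4785 Bond=264.8666
V0=113.9193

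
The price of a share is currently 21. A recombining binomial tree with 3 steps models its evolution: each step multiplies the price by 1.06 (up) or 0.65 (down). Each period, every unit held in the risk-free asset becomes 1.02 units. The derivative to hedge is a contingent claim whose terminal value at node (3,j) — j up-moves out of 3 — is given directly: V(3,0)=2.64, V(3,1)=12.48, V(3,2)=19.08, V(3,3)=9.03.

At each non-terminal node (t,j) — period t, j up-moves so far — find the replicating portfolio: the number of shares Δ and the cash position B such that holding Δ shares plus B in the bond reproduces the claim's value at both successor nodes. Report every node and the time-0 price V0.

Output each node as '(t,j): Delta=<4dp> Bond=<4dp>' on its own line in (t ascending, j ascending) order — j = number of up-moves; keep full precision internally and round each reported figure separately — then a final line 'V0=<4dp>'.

Since d<R<u, set p* = (R−d)/(u−d) = 0.9024; price each node as the discounted p*-expectation of its children.
Terminal values V(3,·): V(3,0)=2.6400, V(3,1)=12.4800, V(3,2)=19.0800, V(3,3)=9.0300
  t=2,j=0: stock 8.8725 → up 9.4049 (V=12.4800), down 5.7671 (V=2.6400). Price 11.2941; hedge Δ=2.7050, bond B=-12.7059.
  t=2,j=1: stock 14.4690 → up 15.3371 (V=19.0800), down 9.4049 (V=12.4800). Price 18.0746; hedge Δ=1.1126, bond B=1.9770.
  t=2,j=2: stock 23.5956 → up 25.0113 (V=9.0300), down 15.3371 (V=19.0800). Price 9.8142; hedge Δ=-1.0388, bond B=34.3264.
  t=1,j=0: stock 13.6500 → up 14.4690 (V=18.0746), down 8.8725 (V=11.2941). Price 17.0717; hedge Δ=1.2116, bond B=0.5339.
  t=1,j=1: stock 22.2600 → up 23.5956 (V=9.8142), down 14.4690 (V=18.0746). Price 10.4119; hedge Δ=-0.9051, bond B=30.5592.
  t=0,j=0: stock 21.0000 → up 22.2600 (V=10.4119), down 13.6500 (V=17.0717). Price 10.8447; hedge Δ=-0.7735, bond B=27.0881.
Self-financing check: at every node Δ·S+B equals the discounted successor values.

(0,0): Delta=-0.7735 Bond=27.0881
(1,0): Delta=1.2116 Bond=0.5339
(1,1): Delta=-0.9051 Bond=30.5592
(2,0): Delta=2.7050 Bond=-12.7059
(2,1): Delta=1.1126 Bond=1.9770
(2,2): Delta=-1.0388 Bond=34.3264
V0=10.8447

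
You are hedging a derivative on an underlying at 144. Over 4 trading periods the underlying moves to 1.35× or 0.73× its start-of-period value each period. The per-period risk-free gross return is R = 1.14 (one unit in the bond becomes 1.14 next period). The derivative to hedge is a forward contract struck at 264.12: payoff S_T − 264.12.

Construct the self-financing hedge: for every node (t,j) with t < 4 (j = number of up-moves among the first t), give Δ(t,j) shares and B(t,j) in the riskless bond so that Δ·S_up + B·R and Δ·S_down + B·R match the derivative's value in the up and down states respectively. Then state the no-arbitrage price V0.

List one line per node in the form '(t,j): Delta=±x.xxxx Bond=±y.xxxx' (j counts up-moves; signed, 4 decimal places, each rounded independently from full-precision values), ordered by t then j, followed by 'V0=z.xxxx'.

Since d<R<u, set p* = (R−d)/(u−d) = 0.6613; price each node as the discounted p*-expectation of its children.
Payoff layer (t=4): V(4,0)=-223.2265, V(4,1)=-188.4951, V(4,2)=-124.2657, V(4,3)=-5.4854, V(4,4)=214.1769
  t=3,j=0: stock 56.0184 → up 75.6249 (V=-188.4951), down 40.8935 (V=-223.2265). Price -175.6658; hedge Δ=1.0000, bond B=-231.6842.
  t=3,j=1: stock 103.5958 → up 139.8543 (V=-124.2657), down 75.6249 (V=-188.4951). Price -128.0885; hedge Δ=1.0000, bond B=-231.6842.
  t=3,j=2: stock 191.5812 → up 258.6346 (V=-5.4854), down 139.8543 (V=-124.2657). Price -40.1030; hedge Δ=1.0000, bond B=-231.6842.
  t=3,j=3: stock 354.2940 → up 478.2969 (V=214.1769), down 258.6346 (V=-5.4854). Price 122.6098; hedge Δ=1.0000, bond B=-231.6842.
  t=2,j=0: stock 76.7376 → up 103.5958 (V=-128.0885), down 56.0184 (V=-175.6658). Price -126.4942; hedge Δ=1.0000, bond B=-203.2318.
  t=2,j=1: stock 141.9120 → up 191.5812 (V=-40.1030), down 103.5958 (V=-128.0885). Price -61.3198; hedge Δ=1.0000, bond B=-203.2318.
  t=2,j=2: stock 262.4400 → up 354.2940 (V=122.6098), down 191.5812 (V=-40.1030). Price 59.2082; hedge Δ=1.0000, bond B=-203.2318.
  t=1,j=0: stock 105.1200 → up 141.9120 (V=-61.3198), down 76.7376 (V=-126.4942). Price -73.1535; hedge Δ=1.0000, bond B=-178.2735.
  t=1,j=1: stock 194.4000 → up 262.4400 (V=59.2082), down 141.9120 (V=-61.3198). Price 16.1265; hedge Δ=1.0000, bond B=-178.2735.
  t=0,j=0: stock 144.0000 → up 194.4000 (V=16.1265), down 105.1200 (V=-73.1535). Price -12.3802; hedge Δ=1.0000, bond B=-156.3802.
Check: Δ(0,0)·S0 + B(0,0) = -12.3802 = V0.

(0,0): Delta=1.0000 Bond=-156.3802
(1,0): Delta=1.0000 Bond=-178.2735
(1,1): Delta=1.0000 Bond=-178.2735
(2,0): Delta=1.0000 Bond=-203.2318
(2,1): Delta=1.0000 Bond=-203.2318
(2,2): Delta=1.0000 Bond=-203.2318
(3,0): Delta=1.0000 Bond=-231.6842
(3,1): Delta=1.0000 Bond=-231.6842
(3,2): Delta=1.0000 Bond=-231.6842
(3,3): Delta=1.0000 Bond=-231.6842
V0=-12.3802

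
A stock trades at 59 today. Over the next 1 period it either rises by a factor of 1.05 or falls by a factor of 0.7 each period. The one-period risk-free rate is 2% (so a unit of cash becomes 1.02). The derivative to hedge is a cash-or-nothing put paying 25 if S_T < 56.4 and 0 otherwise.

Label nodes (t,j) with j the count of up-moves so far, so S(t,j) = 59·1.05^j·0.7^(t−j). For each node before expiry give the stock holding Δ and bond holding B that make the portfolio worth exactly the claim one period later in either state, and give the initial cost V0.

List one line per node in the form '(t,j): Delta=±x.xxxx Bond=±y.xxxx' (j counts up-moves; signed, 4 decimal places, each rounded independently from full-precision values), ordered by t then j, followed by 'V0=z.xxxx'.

(0,0): Delta=-1.2107 Bond=73.5294
V0=2.1008

Under the risk-neutral measure, an up-move has probability p* = (R−d)/(u−d) = 0.9143 and values discount at R = 1.02.
Terminal values V(1,·): V(1,0)=25.0000, V(1,1)=0.0000
(0,0): S=59.0000. Δ = (V_up−V_dn)/(S_up−S_dn) = (0.0000−25.0000)/(61.9500−41.3000) = -1.2107. V = [p*·0.0000 + (1−p*)·25.0000]/1.02 = 2.1008. B = V − Δ·S = 73.5294.
Root portfolio cost Δ·59+B reproduces V0=2.1008.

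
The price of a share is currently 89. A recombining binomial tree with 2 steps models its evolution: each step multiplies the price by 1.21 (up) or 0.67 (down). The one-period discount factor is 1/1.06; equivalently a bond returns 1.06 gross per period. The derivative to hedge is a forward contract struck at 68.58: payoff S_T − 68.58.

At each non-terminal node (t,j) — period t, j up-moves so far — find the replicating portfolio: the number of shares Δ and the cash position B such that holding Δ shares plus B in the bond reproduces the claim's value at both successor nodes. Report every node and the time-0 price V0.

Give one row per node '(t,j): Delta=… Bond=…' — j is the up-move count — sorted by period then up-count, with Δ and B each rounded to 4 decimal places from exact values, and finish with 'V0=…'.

(0,0): Delta=1.0000 Bond=-61.0360
(1,0): Delta=1.0000 Bond=-64.6981
(1,1): Delta=1.0000 Bond=-64.6981
V0=27.9640

The replicating-portfolio and risk-neutral prices coincide; use p* = (1.06−0.67)/(1.21−0.67) = 0.7222 for the latter.
Terminal payoffs: V(2,0)=-28.6279, V(2,1)=3.5723, V(2,2)=61.7249
(1,0): S=59.6300. Δ = (V_up−V_dn)/(S_up−S_dn) = (3.5723−-28.6279)/(72.1523−39.9521) = 1.0000. V = [p*·3.5723 + (1−p*)·-28.6279]/1.06 = -5.0681. B = V − Δ·S = -64.6981.
(1,1): S=107.6900. Δ = (V_up−V_dn)/(S_up−S_dn) = (61.7249−3.5723)/(130.3049−72.1523) = 1.0000. V = [p*·61.7249 + (1−p*)·3.5723]/1.06 = 42.9919. B = V − Δ·S = -64.6981.
(0,0): S=89.0000. Δ = (V_up−V_dn)/(S_up−S_dn) = (42.9919−-5.0681)/(107.6900−59.6300) = 1.0000. V = [p*·42.9919 + (1−p*)·-5.0681]/1.06 = 27.9640. B = V − Δ·S = -61.0360.
The time-0 hedge costs 27.9640, which is the no-arbitrage price.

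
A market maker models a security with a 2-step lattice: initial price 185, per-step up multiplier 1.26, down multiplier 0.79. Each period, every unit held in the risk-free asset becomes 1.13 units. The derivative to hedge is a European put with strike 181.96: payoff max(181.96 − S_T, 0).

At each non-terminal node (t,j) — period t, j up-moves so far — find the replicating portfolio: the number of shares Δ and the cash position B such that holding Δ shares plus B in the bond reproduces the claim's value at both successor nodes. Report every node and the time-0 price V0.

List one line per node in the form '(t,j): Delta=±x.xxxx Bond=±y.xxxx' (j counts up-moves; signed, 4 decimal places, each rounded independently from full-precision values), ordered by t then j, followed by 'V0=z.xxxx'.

Risk-neutral probability p* = (R−d)/(u−d) = (1.13−0.79)/(1.26−0.79) = 0.7234.
Terminal payoffs: V(2,0)=66.5015, V(2,1)=0.0000, V(2,2)=0.0000
  t=1,j=0: stock 146.1500 → up 184.1490 (V=0.0000), down 115.4585 (V=66.5015). Price 16.2779; hedge Δ=-0.9681, bond B=157.7705.
  t=1,j=1: stock 233.1000 → up 293.7060 (V=0.0000), down 184.1490 (V=0.0000). Price 0.0000; hedge Δ=0.0000, bond B=0.0000.
  t=0,j=0: stock 185.0000 → up 233.1000 (V=0.0000), down 146.1500 (V=16.2779). Price 3.9844; hedge Δ=-0.1872, bond B=38.6183.
Check: Δ(0,0)·S0 + B(0,0) = 3.9844 = V0.

(0,0): Delta=-0.1872 Bond=38.6183
(1,0): Delta=-0.9681 Bond=157.7705
(1,1): Delta=0.0000 Bond=0.0000
V0=3.9844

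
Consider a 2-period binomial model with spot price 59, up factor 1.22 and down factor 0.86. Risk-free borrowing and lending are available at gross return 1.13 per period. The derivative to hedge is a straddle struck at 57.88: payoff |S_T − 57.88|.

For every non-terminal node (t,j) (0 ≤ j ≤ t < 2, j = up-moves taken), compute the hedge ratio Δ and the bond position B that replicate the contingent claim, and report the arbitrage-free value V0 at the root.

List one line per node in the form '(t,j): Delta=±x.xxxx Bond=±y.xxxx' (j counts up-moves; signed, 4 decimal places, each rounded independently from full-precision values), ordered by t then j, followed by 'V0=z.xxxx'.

(0,0): Delta=0.7033 Bond=-26.4273
(1,0): Delta=-0.5595 Bond=34.2124
(1,1): Delta=1.0000 Bond=-51.2212
V0=15.0658

The replicating-portfolio and risk-neutral prices coincide; use p* = (1.13−0.86)/(1.22−0.86) = 0.7500 for the latter.
Payoff layer (t=2): V(2,0)=14.2436, V(2,1)=4.0228, V(2,2)=29.9356
(1,0): S=50.7400. Δ = (V_up−V_dn)/(S_up−S_dn) = (4.0228−14.2436)/(61.9028−43.6364) = -0.5595. V = [p*·4.0228 + (1−p*)·14.2436]/1.13 = 5.8212. B = V − Δ·S = 34.2124.
(1,1): S=71.9800. Δ = (V_up−V_dn)/(S_up−S_dn) = (29.9356−4.0228)/(87.8156−61.9028) = 1.0000. V = [p*·29.9356 + (1−p*)·4.0228]/1.13 = 20.7588. B = V − Δ·S = -51.2212.
(0,0): S=59.0000. Δ = (V_up−V_dn)/(S_up−S_dn) = (20.7588−5.8212)/(71.9800−50.7400) = 0.7033. V = [p*·20.7588 + (1−p*)·5.8212]/1.13 = 15.0658. B = V − Δ·S = -26.4273.
Check: Δ(0,0)·S0 + B(0,0) = 15.0658 = V0.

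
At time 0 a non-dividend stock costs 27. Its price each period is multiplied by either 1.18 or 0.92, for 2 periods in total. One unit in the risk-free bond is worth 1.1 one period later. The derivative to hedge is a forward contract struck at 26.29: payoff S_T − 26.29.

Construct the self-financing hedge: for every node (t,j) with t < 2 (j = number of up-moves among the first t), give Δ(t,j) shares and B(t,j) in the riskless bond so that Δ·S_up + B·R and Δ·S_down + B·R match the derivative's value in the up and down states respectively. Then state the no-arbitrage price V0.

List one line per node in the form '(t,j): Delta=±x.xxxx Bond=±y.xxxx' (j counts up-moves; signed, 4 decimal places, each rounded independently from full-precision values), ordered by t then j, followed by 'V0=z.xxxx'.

(0,0): Delta=1.0000 Bond=-21.7273
(1,0): Delta=1.0000 Bond=-23.9000
(1,1): Delta=1.0000 Bond=-23.9000
V0=5.2727

No-arbitrage ⇒ martingale measure with p* = (R−d)/(u−d) = 0.6923.
Payoff layer (t=2): V(2,0)=-3.4372, V(2,1)=3.0212, V(2,2)=11.3048
  t=1,j=0: stock 24.8400 → up 29.3112 (V=3.0212), down 22.8528 (V=-3.4372). Price 0.9400; hedge Δ=1.0000, bond B=-23.9000.
  t=1,j=1: stock 31.8600 → up 37.5948 (V=11.3048), down 29.3112 (V=3.0212). Price 7.9600; hedge Δ=1.0000, bond B=-23.9000.
  t=0,j=0: stock 27.0000 → up 31.8600 (V=7.9600), down 24.8400 (V=0.9400). Price 5.2727; hedge Δ=1.0000, bond B=-21.7273.
Self-financing check: at every node Δ·S+B equals the discounted successor values.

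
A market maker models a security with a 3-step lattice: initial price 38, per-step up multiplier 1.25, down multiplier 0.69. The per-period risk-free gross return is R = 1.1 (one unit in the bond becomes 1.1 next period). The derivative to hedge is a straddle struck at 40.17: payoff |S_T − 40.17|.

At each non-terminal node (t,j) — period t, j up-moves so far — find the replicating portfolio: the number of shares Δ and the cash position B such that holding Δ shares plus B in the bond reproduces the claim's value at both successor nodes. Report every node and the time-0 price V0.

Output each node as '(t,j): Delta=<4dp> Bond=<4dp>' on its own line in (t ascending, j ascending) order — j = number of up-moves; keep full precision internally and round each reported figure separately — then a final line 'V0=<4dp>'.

(0,0): Delta=0.4087 Bond=-2.7550
(1,0): Delta=-0.9276 Bond=32.0073
(1,1): Delta=0.6786 Bond=-15.8493
(2,0): Delta=-1.0000 Bond=36.5182
(2,1): Delta=-0.9130 Bond=34.7288
(2,2): Delta=1.0000 Bond=-36.5182
V0=12.7762

Risk-neutral probability p* = (R−d)/(u−d) = (1.1−0.69)/(1.25−0.69) = 0.7321.
Payoff layer (t=3): V(3,0)=27.6867, V(3,1)=17.5553, V(3,2)=0.7987, V(3,3)=34.0487
  t=2,j=0: stock 18.0918 → up 22.6147 (V=17.5553), down 12.4833 (V=27.6867). Price 18.4264; hedge Δ=-1.0000, bond B=36.5182.
  t=2,j=1: stock 32.7750 → up 40.9688 (V=0.7987), down 22.6147 (V=17.5553). Price 4.8065; hedge Δ=-0.9130, bond B=34.7288.
  t=2,j=2: stock 59.3750 → up 74.2188 (V=34.0487), down 40.9688 (V=0.7987). Price 22.8568; hedge Δ=1.0000, bond B=-36.5182.
  t=1,j=0: stock 26.2200 → up 32.7750 (V=4.8065), down 18.0918 (V=18.4264). Price 7.6860; hedge Δ=-0.9276, bond B=32.0073.
  t=1,j=1: stock 47.5000 → up 59.3750 (V=22.8568), down 32.7750 (V=4.8065). Price 16.3835; hedge Δ=0.6786, bond B=-15.8493.
  t=0,j=0: stock 38.0000 → up 47.5000 (V=16.3835), down 26.2200 (V=7.6860). Price 12.7762; hedge Δ=0.4087, bond B=-2.7550.
Self-financing check: at every node Δ·S+B equals the discounted successor values.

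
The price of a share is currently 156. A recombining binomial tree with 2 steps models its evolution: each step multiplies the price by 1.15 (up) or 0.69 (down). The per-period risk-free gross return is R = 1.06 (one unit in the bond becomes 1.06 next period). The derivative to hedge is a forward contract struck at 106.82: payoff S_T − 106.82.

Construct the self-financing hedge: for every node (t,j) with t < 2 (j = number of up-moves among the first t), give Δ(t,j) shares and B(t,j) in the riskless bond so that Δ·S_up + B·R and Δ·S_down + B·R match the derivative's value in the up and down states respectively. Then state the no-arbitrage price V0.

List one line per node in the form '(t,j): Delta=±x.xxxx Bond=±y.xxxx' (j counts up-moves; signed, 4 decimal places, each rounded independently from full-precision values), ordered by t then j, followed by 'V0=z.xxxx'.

No-arbitrage ⇒ martingale measure with p* = (R−d)/(u−d) = 0.8043.
Terminal payoffs: V(2,0)=-32.5484, V(2,1)=16.9660, V(2,2)=99.4900
  t=1,j=0: stock 107.6400 → up 123.7860 (V=16.9660), down 74.2716 (V=-32.5484). Price 6.8664; hedge Δ=1.0000, bond B=-100.7736.
  t=1,j=1: stock 179.4000 → up 206.3100 (V=99.4900), down 123.7860 (V=16.9660). Price 78.6264; hedge Δ=1.0000, bond B=-100.7736.
  t=0,j=0: stock 156.0000 → up 179.4000 (V=78.6264), down 107.6400 (V=6.8664). Price 60.9306; hedge Δ=1.0000, bond B=-95.0694.
Self-financing check: at every node Δ·S+B equals the discounted successor values.

(0,0): Delta=1.0000 Bond=-95.0694
(1,0): Delta=1.0000 Bond=-100.7736
(1,1): Delta=1.0000 Bond=-100.7736
V0=60.9306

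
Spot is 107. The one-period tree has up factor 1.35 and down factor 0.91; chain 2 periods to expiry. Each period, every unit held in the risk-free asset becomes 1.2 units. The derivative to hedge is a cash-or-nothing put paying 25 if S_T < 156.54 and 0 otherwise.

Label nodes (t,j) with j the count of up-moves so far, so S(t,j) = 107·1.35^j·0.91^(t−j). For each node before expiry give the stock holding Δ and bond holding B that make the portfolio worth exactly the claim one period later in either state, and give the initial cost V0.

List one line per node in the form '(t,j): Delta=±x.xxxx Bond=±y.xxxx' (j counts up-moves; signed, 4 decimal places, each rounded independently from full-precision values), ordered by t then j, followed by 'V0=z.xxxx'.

(0,0): Delta=-0.2917 Bond=41.0264
(1,0): Delta=0.0000 Bond=20.8333
(1,1): Delta=-0.3933 Bond=63.9205
V0=9.8194

Risk-neutral probability p* = (R−d)/(u−d) = (1.2−0.91)/(1.35−0.91) = 0.6591.
Terminal values V(2,·): V(2,0)=25.0000, V(2,1)=25.0000, V(2,2)=0.0000
  t=1,j=0: stock 97.3700 → up 131.4495 (V=25.0000), down 88.6067 (V=25.0000). Price 20.8333; hedge Δ=0.0000, bond B=20.8333.
  t=1,j=1: stock 144.4500 → up 195.0075 (V=0.0000), down 131.4495 (V=25.0000). Price 7.1023; hedge Δ=-0.3933, bond B=63.9205.
  t=0,j=0: stock 107.0000 → up 144.4500 (V=7.1023), down 97.3700 (V=20.8333). Price 9.8194; hedge Δ=-0.2917, bond B=41.0264.
Each (Δ,B) replicates both successor values, so the strategy is self-financing and V0 is arbitrage-free.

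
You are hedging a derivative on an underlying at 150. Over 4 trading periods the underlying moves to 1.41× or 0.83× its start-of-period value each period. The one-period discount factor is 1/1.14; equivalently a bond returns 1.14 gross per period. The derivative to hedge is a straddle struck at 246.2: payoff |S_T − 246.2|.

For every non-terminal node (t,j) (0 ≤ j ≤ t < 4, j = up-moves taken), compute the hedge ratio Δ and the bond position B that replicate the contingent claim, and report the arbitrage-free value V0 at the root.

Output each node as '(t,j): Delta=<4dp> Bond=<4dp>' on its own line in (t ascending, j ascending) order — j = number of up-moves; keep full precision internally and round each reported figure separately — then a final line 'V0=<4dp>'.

Under the risk-neutral measure, an up-move has probability p* = (R−d)/(u−d) = 0.5345 and values discount at R = 1.14.
At expiry t=4: V(4,0)=175.0125, V(4,1)=125.2670, V(4,2)=40.7597, V(4,3)=102.8010, V(4,4)=346.6812
Node (3,0) S=85.7680: V=(p*·125.2670+(1−p*)·175.0125)/1.14=130.1969; Δ=(125.2670−175.0125)/(120.9330−71.1875)=-1.0000; B=V−Δ·S=215.9649
Node (3,1) S=145.7023: V=(p*·40.7597+(1−p*)·125.2670)/1.14=70.2626; Δ=(40.7597−125.2670)/(205.4403−120.9330)=-1.0000; B=V−Δ·S=215.9649
Node (3,2) S=247.5184: V=(p*·102.8010+(1−p*)·40.7597)/1.14=64.8418; Δ=(102.8010−40.7597)/(349.0010−205.4403)=0.4322; B=V−Δ·S=-42.1260
Node (3,3) S=420.4831: V=(p*·346.6812+(1−p*)·102.8010)/1.14=204.5182; Δ=(346.6812−102.8010)/(592.8812−349.0010)=1.0000; B=V−Δ·S=-215.9649
Node (2,0) S=103.3350: V=(p*·70.2626+(1−p*)·130.1969)/1.14=86.1079; Δ=(70.2626−130.1969)/(145.7023−85.7680)=-1.0000; B=V−Δ·S=189.4429
Node (2,1) S=175.5450: V=(p*·64.8418+(1−p*)·70.2626)/1.14=59.0924; Δ=(64.8418−70.2626)/(247.5184−145.7023)=-0.0532; B=V−Δ·S=68.4384
Node (2,2) S=298.2150: V=(p*·204.5182+(1−p*)·64.8418)/1.14=122.3653; Δ=(204.5182−64.8418)/(420.4831−247.5184)=0.8075; B=V−Δ·S=-118.4560
Node (1,0) S=124.5000: V=(p*·59.0924+(1−p*)·86.1079)/1.14=62.8672; Δ=(59.0924−86.1079)/(175.5450−103.3350)=-0.3741; B=V−Δ·S=109.4457
Node (1,1) S=211.5000: V=(p*·122.3653+(1−p*)·59.0924)/1.14=81.5006; Δ=(122.3653−59.0924)/(298.2150−175.5450)=0.5158; B=V−Δ·S=-27.5907
Node (0,0) S=150.0000: V=(p*·81.5006+(1−p*)·62.8672)/1.14=63.8828; Δ=(81.5006−62.8672)/(211.5000−124.5000)=0.2142; B=V−Δ·S=31.7562
Check: Δ(0,0)·S0 + B(0,0) = 63.8828 = V0.

(0,0): Delta=0.2142 Bond=31.7562
(1,0): Delta=-0.3741 Bond=109.4457
(1,1): Delta=0.5158 Bond=-27.5907
(2,0): Delta=-1.0000 Bond=189.4429
(2,1): Delta=-0.0532 Bond=68.4384
(2,2): Delta=0.8075 Bond=-118.4560
(3,0): Delta=-1.0000 Bond=215.9649
(3,1): Delta=-1.0000 Bond=215.9649
(3,2): Delta=0.4322 Bond=-42.1260
(3,3): Delta=1.0000 Bond=-215.9649
V0=63.8828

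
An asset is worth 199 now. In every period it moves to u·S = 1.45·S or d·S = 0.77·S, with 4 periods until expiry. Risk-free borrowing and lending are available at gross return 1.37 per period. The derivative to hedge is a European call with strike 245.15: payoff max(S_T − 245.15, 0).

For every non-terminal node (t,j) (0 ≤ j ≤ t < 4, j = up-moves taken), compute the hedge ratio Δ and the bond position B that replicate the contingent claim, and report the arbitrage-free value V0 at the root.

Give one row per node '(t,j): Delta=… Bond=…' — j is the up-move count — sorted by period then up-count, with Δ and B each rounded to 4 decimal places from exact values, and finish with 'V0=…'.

(0,0): Delta=0.9878 Bond=-66.9619
(1,0): Delta=0.8752 Bond=-74.4926
(1,1): Delta=0.9957 Bond=-94.0371
(2,0): Delta=0.0234 Bond=-1.5533
(2,1): Delta=0.9355 Bond=-115.4550
(2,2): Delta=1.0000 Bond=-130.6143
(3,0): Delta=0.0000 Bond=0.0000
(3,1): Delta=0.0251 Bond=-2.4117
(3,2): Delta=1.0000 Bond=-178.9416
(3,3): Delta=1.0000 Bond=-178.9416
V0=129.6041

Since d<R<u, set p* = (R−d)/(u−d) = 0.8824; price each node as the discounted p*-expectation of its children.
Terminal values V(4,·): V(4,0)=0.0000, V(4,1)=0.0000, V(4,2)=2.9179, V(4,3)=221.9908, V(4,4)=634.5307
(3,0): S=90.8501. Δ = (V_up−V_dn)/(S_up−S_dn) = (0.0000−0.0000)/(131.7326−69.9546) = 0.0000. V = [p*·0.0000 + (1−p*)·0.0000]/1.37 = 0.0000. B = V − Δ·S = 0.0000.
(3,1): S=171.0813. Δ = (V_up−V_dn)/(S_up−S_dn) = (2.9179−0.0000)/(248.0679−131.7326) = 0.0251. V = [p*·2.9179 + (1−p*)·0.0000]/1.37 = 1.8793. B = V − Δ·S = -2.4117.
(3,2): S=322.1661. Δ = (V_up−V_dn)/(S_up−S_dn) = (221.9908−2.9179)/(467.1408−248.0679) = 1.0000. V = [p*·221.9908 + (1−p*)·2.9179]/1.37 = 143.2245. B = V − Δ·S = -178.9416.
(3,3): S=606.6764. Δ = (V_up−V_dn)/(S_up−S_dn) = (634.5307−221.9908)/(879.6807−467.1408) = 1.0000. V = [p*·634.5307 + (1−p*)·221.9908]/1.37 = 427.7348. B = V − Δ·S = -178.9416.
(2,0): S=117.9871. Δ = (V_up−V_dn)/(S_up−S_dn) = (1.8793−0.0000)/(171.0813−90.8501) = 0.0234. V = [p*·1.8793 + (1−p*)·0.0000]/1.37 = 1.2103. B = V − Δ·S = -1.5533.
(2,1): S=222.1835. Δ = (V_up−V_dn)/(S_up−S_dn) = (143.2245−1.8793)/(322.1661−171.0813) = 0.9355. V = [p*·143.2245 + (1−p*)·1.8793]/1.37 = 92.4056. B = V − Δ·S = -115.4550.
(2,2): S=418.3975. Δ = (V_up−V_dn)/(S_up−S_dn) = (427.7348−143.2245)/(606.6764−322.1661) = 1.0000. V = [p*·427.7348 + (1−p*)·143.2245]/1.37 = 287.7832. B = V − Δ·S = -130.6143.
(1,0): S=153.2300. Δ = (V_up−V_dn)/(S_up−S_dn) = (92.4056−1.2103)/(222.1835−117.9871) = 0.8752. V = [p*·92.4056 + (1−p*)·1.2103]/1.37 = 59.6180. B = V − Δ·S = -74.4926.
(1,1): S=288.5500. Δ = (V_up−V_dn)/(S_up−S_dn) = (287.7832−92.4056)/(418.3975−222.1835) = 0.9957. V = [p*·287.7832 + (1−p*)·92.4056]/1.37 = 193.2829. B = V − Δ·S = -94.0371.
(0,0): S=199.0000. Δ = (V_up−V_dn)/(S_up−S_dn) = (193.2829−59.6180)/(288.5500−153.2300) = 0.9878. V = [p*·193.2829 + (1−p*)·59.6180]/1.37 = 129.6041. B = V − Δ·S = -66.9619.
Self-financing check: at every node Δ·S+B equals the discounted successor values.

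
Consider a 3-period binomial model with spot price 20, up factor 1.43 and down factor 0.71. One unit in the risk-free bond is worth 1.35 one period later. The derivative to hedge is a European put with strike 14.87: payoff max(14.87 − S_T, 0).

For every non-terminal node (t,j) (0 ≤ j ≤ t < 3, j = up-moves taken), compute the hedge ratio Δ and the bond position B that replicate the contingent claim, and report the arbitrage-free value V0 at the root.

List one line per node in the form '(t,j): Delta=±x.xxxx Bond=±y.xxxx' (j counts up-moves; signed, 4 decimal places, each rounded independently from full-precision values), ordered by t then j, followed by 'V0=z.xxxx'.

(0,0): Delta=-0.0068 Bond=0.1468
(1,0): Delta=-0.0876 Bond=1.3451
(1,1): Delta=-0.0018 Bond=0.0548
(2,0): Delta=-1.0000 Bond=11.0148
(2,1): Delta=-0.0310 Bond=0.6661
(2,2): Delta=0.0000 Bond=0.0000
V0=0.0104

Risk-neutral probability p* = (R−d)/(u−d) = (1.35−0.71)/(1.43−0.71) = 0.8889.
Terminal payoffs: V(3,0)=7.7118, V(3,1)=0.4527, V(3,2)=0.0000, V(3,3)=0.0000
(2,0): S=10.0820. Δ = (V_up−V_dn)/(S_up−S_dn) = (0.4527−7.7118)/(14.4173−7.1582) = -1.0000. V = [p*·0.4527 + (1−p*)·7.7118]/1.35 = 0.9328. B = V − Δ·S = 11.0148.
(2,1): S=20.3060. Δ = (V_up−V_dn)/(S_up−S_dn) = (0.0000−0.4527)/(29.0376−14.4173) = -0.0310. V = [p*·0.0000 + (1−p*)·0.4527]/1.35 = 0.0373. B = V − Δ·S = 0.6661.
(2,2): S=40.8980. Δ = (V_up−V_dn)/(S_up−S_dn) = (0.0000−0.0000)/(58.4841−29.0376) = 0.0000. V = [p*·0.0000 + (1−p*)·0.0000]/1.35 = 0.0000. B = V − Δ·S = 0.0000.
(1,0): S=14.2000. Δ = (V_up−V_dn)/(S_up−S_dn) = (0.0373−0.9328)/(20.3060−10.0820) = -0.0876. V = [p*·0.0373 + (1−p*)·0.9328]/1.35 = 0.1013. B = V − Δ·S = 1.3451.
(1,1): S=28.6000. Δ = (V_up−V_dn)/(S_up−S_dn) = (0.0000−0.0373)/(40.8980−20.3060) = -0.0018. V = [p*·0.0000 + (1−p*)·0.0373]/1.35 = 0.0031. B = V − Δ·S = 0.0548.
(0,0): S=20.0000. Δ = (V_up−V_dn)/(S_up−S_dn) = (0.0031−0.1013)/(28.6000−14.2000) = -0.0068. V = [p*·0.0031 + (1−p*)·0.1013]/1.35 = 0.0104. B = V − Δ·S = 0.1468.
The time-0 hedge costs 0.0104, which is the no-arbitrage price.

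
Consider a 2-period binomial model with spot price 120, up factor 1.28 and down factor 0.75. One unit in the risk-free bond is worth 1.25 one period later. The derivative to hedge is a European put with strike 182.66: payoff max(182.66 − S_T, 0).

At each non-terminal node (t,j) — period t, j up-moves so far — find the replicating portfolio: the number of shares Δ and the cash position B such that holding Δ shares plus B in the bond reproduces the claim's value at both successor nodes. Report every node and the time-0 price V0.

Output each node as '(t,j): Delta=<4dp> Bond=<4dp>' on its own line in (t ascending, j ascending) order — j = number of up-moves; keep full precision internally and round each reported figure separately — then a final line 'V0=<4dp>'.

(0,0): Delta=-0.8345 Bond=104.9853
(1,0): Delta=-1.0000 Bond=146.1280
(1,1): Delta=-0.8287 Bond=130.3378
V0=4.8471

The replicating-portfolio and risk-neutral prices coincide; use p* = (1.25−0.75)/(1.28−0.75) = 0.9434 for the latter.
At expiry t=2: V(2,0)=115.1600, V(2,1)=67.4600, V(2,2)=0.0000
  t=1,j=0: stock 90.0000 → up 115.2000 (V=67.4600), down 67.5000 (V=115.1600). Price 56.1280; hedge Δ=-1.0000, bond B=146.1280.
  t=1,j=1: stock 153.6000 → up 196.6080 (V=0.0000), down 115.2000 (V=67.4600). Price 3.0548; hedge Δ=-0.8287, bond B=130.3378.
  t=0,j=0: stock 120.0000 → up 153.6000 (V=3.0548), down 90.0000 (V=56.1280). Price 4.8471; hedge Δ=-0.8345, bond B=104.9853.
Self-financing check: at every node Δ·S+B equals the discounted successor values.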